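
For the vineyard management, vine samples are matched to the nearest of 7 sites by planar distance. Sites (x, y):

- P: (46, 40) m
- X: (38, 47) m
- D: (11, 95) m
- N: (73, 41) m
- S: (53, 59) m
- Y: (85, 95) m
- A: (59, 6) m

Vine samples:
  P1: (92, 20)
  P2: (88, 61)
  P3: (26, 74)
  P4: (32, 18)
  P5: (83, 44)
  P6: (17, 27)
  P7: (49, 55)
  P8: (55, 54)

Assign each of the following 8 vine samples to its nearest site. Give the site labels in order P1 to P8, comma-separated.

N, N, D, P, N, X, S, S

P1 → N (d²=802.00)
P2 → N (d²=625.00)
P3 → D (d²=666.00)
P4 → P (d²=680.00)
P5 → N (d²=109.00)
P6 → X (d²=841.00)
P7 → S (d²=32.00)
P8 → S (d²=29.00)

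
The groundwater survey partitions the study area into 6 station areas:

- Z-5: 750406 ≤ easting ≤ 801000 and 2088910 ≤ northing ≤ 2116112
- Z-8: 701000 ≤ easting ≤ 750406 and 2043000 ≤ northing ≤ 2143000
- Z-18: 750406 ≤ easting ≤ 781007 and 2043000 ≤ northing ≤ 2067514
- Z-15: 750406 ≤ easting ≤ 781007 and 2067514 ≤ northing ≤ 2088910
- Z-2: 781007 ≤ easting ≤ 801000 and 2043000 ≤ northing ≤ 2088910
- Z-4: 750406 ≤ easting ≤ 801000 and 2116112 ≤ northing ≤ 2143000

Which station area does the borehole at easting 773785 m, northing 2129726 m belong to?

Z-4

The point has easting = 773785 and northing = 2129726.
Only Z-4 satisfies 750406 ≤ easting ≤ 801000 and 2116112 ≤ northing ≤ 2143000.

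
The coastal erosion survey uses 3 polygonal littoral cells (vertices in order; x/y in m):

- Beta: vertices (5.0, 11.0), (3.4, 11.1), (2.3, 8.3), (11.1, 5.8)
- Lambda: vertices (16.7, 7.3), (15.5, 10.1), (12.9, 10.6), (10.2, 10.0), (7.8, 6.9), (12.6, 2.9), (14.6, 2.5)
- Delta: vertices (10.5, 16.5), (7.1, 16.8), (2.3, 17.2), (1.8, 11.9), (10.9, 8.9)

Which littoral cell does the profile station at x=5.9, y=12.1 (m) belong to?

Cast a ray rightward from (5.9, 12.1). For each polygon, the edges (by vertex number in listed order) whose endpoints lie on opposite sides of y = 12.1, where each meets that height, and whether that is right or left of the point:
Beta: no edge straddles that height → 0 crossings.
Lambda: no edge straddles that height → 0 crossings.
Delta: 3–4 at x≈1.82 (left), 5–1 at x≈10.73 (right) → 1 crossing.
Only Delta has an odd count, so the point is inside Delta.

Delta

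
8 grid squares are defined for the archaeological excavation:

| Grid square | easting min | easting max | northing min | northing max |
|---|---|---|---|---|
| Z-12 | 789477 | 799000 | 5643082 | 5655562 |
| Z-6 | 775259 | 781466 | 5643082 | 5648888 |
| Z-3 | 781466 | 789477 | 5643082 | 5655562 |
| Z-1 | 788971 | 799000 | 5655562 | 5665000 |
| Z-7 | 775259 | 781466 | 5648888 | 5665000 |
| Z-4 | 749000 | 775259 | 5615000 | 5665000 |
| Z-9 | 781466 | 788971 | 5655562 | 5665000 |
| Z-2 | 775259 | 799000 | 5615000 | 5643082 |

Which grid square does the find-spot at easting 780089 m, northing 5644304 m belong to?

Z-6

The point has easting = 780089 and northing = 5644304.
Only Z-6 satisfies 775259 ≤ easting ≤ 781466 and 5643082 ≤ northing ≤ 5648888.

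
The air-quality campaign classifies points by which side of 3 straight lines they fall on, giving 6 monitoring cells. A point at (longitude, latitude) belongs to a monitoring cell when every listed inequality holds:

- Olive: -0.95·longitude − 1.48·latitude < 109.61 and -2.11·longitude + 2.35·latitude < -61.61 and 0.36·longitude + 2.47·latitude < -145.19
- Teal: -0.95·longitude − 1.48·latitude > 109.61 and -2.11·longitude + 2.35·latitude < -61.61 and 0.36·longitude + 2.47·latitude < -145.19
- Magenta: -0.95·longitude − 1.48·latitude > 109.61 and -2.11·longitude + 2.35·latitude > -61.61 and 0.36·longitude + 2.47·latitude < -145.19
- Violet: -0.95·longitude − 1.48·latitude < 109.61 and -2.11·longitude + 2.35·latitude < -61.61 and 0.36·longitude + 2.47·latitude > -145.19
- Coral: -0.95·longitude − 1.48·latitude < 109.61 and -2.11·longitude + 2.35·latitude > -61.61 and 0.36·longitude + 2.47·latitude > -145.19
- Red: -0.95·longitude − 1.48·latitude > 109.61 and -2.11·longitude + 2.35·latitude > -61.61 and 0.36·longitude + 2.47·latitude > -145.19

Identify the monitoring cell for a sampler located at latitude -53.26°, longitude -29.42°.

-0.95·-29.42 − 1.48·-53.26 = 106.774, which is < 109.61
-2.11·-29.42 + 2.35·-53.26 = -63.085, which is < -61.61
0.36·-29.42 + 2.47·-53.26 = -142.143, which is > -145.19
This sign pattern matches Violet.

Violet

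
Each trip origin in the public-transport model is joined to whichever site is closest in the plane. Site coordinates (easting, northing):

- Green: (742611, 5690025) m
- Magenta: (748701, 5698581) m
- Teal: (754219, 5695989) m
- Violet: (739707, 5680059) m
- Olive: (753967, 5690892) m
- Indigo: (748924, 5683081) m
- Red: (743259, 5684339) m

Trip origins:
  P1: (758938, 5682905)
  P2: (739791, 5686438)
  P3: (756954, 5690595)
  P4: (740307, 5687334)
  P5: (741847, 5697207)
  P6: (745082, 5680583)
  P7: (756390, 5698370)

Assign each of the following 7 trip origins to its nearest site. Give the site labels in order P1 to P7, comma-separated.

Olive, Red, Olive, Green, Magenta, Red, Teal

P1 → Olive (d²=88503010.00)
P2 → Red (d²=16432825.00)
P3 → Olive (d²=9010378.00)
P4 → Green (d²=12549897.00)
P5 → Magenta (d²=48865192.00)
P6 → Red (d²=17430865.00)
P7 → Teal (d²=10382402.00)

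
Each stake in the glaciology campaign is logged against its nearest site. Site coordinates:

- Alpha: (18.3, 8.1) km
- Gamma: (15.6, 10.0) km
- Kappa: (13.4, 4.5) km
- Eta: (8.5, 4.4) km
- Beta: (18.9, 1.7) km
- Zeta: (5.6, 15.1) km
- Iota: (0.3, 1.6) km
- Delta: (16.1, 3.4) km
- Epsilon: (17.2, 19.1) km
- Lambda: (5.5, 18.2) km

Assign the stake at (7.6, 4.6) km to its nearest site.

Squared distances to each site:
Alpha: 126.740; Gamma: 93.160; Kappa: 33.650; Eta: 0.850; Beta: 136.100; Zeta: 114.250; Iota: 62.290; Delta: 73.690; Epsilon: 302.410; Lambda: 189.370.
Minimum at Eta.

Eta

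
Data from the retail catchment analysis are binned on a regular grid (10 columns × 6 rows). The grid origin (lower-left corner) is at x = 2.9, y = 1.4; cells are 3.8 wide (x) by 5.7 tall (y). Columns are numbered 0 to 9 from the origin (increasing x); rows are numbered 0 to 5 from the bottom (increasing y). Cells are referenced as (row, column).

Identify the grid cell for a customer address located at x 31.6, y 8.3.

Column index: ⌊(31.6 − 2.9) / 3.8⌋ = ⌊7.553⌋ = 7
Row offset from origin: ⌊(8.3 − 1.4) / 5.7⌋ = ⌊1.211⌋ = 1 → row 1

(1, 7)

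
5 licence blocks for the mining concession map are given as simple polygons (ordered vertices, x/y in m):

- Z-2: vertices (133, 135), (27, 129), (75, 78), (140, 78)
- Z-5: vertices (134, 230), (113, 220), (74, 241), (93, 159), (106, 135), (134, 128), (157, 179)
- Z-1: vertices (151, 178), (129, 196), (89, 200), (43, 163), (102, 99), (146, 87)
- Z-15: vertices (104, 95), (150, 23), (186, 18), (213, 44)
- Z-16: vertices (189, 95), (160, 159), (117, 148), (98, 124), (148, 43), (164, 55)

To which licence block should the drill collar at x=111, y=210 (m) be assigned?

Z-5

Cast a ray rightward from (111, 210). For each polygon, the edges (by vertex number in listed order) whose endpoints lie on opposite sides of y = 210, where each meets that height, and whether that is right or left of the point:
Z-2: no edge straddles that height → 0 crossings.
Z-5: 3–4 at x≈81.2 (left), 7–1 at x≈143.0 (right) → 1 crossing.
Z-1: no edge straddles that height → 0 crossings.
Z-15: no edge straddles that height → 0 crossings.
Z-16: no edge straddles that height → 0 crossings.
Only Z-5 has an odd count, so the point is inside Z-5.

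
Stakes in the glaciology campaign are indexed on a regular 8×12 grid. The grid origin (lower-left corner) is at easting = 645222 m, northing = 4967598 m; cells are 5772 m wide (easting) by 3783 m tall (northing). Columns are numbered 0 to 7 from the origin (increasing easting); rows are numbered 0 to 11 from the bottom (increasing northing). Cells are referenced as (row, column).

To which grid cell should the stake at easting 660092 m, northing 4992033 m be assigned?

Column index: ⌊(660092 − 645222) / 5772⌋ = ⌊2.576⌋ = 2
Row offset from origin: ⌊(4992033 − 4967598) / 3783⌋ = ⌊6.459⌋ = 6 → row 6

(6, 2)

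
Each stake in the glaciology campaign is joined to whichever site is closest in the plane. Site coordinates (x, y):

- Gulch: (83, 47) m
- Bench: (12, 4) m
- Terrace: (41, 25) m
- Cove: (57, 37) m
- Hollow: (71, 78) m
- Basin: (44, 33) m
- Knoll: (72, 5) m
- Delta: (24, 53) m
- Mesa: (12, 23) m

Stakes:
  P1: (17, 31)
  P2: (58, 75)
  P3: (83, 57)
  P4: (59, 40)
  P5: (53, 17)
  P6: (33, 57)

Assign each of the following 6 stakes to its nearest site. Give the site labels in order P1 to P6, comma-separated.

Mesa, Hollow, Gulch, Cove, Terrace, Delta

P1 → Mesa (d²=89.00)
P2 → Hollow (d²=178.00)
P3 → Gulch (d²=100.00)
P4 → Cove (d²=13.00)
P5 → Terrace (d²=208.00)
P6 → Delta (d²=97.00)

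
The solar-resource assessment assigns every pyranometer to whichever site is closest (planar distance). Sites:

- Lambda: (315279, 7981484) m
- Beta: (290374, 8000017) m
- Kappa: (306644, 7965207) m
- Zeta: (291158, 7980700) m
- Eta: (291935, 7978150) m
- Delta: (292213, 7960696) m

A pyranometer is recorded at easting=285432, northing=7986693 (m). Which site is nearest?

Zeta

Squared distances to each site:
Lambda: 917977090.000; Beta: 201952340.000; Kappa: 911597140.000; Zeta: 68703125.000; Eta: 115271858.000; Delta: 721825970.000.
Minimum at Zeta.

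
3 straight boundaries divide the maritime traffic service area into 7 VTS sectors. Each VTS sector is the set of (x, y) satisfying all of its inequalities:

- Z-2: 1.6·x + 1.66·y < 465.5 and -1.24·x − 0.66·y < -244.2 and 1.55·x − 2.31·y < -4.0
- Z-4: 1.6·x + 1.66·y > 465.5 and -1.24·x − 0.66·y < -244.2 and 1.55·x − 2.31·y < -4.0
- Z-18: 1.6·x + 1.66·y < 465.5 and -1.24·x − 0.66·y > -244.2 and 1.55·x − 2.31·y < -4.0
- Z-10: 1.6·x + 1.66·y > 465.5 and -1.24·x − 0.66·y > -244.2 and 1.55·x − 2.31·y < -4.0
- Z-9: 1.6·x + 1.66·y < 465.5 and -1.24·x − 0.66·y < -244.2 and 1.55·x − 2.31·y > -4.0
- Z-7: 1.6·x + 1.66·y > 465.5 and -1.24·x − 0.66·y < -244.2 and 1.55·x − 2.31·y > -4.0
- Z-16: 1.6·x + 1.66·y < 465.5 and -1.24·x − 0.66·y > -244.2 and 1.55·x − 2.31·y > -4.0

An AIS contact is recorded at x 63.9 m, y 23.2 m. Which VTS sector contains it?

1.6·63.9 + 1.66·23.2 = 140.752, which is < 465.5
-1.24·63.9 − 0.66·23.2 = -94.548, which is > -244.2
1.55·63.9 − 2.31·23.2 = 45.453, which is > -4.0
This sign pattern matches Z-16.

Z-16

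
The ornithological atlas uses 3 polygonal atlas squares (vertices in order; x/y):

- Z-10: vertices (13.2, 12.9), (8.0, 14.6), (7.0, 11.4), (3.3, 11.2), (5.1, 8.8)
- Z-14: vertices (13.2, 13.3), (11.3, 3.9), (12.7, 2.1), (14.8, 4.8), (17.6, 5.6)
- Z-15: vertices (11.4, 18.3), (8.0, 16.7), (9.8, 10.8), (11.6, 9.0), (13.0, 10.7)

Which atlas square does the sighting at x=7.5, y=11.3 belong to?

Cast a ray rightward from (7.5, 11.3). For each polygon, the edges (by vertex number in listed order) whose endpoints lie on opposite sides of y = 11.3, where each meets that height, and whether that is right or left of the point:
Z-10: 3–4 at x≈5.15 (left), 5–1 at x≈10.04 (right) → 1 crossing.
Z-14: 1–2 at x≈12.80 (right), 5–1 at x≈14.34 (right) → 2 crossings.
Z-15: 2–3 at x≈9.65 (right), 5–1 at x≈12.87 (right) → 2 crossings.
Only Z-10 has an odd count, so the point is inside Z-10.

Z-10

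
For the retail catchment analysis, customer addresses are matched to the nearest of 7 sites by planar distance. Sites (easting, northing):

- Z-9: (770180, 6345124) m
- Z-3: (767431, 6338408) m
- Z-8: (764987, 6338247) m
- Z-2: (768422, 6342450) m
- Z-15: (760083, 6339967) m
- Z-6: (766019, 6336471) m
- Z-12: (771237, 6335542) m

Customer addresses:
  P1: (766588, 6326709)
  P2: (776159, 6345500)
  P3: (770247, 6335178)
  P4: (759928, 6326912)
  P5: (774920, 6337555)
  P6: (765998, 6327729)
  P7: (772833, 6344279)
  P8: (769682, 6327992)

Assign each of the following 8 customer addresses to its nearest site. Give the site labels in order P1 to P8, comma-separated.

Z-6, Z-9, Z-12, Z-6, Z-12, Z-6, Z-9, Z-12

P1 → Z-6 (d²=95620405.00)
P2 → Z-9 (d²=35889817.00)
P3 → Z-12 (d²=1112596.00)
P4 → Z-6 (d²=128474762.00)
P5 → Z-12 (d²=17616658.00)
P6 → Z-6 (d²=76423005.00)
P7 → Z-9 (d²=7752434.00)
P8 → Z-12 (d²=59420525.00)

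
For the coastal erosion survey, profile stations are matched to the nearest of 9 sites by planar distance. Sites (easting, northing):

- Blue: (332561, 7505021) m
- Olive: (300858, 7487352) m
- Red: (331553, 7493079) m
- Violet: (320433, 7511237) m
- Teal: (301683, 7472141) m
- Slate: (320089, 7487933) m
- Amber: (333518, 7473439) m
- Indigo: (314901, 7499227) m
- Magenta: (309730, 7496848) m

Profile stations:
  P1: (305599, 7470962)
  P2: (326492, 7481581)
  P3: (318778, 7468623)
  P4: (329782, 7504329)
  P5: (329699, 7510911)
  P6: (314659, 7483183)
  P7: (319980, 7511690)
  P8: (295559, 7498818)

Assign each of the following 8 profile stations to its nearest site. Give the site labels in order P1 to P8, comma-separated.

P1 → Teal (d²=16725097.00)
P2 → Slate (d²=81346313.00)
P3 → Amber (d²=240461456.00)
P4 → Blue (d²=8201705.00)
P5 → Blue (d²=42883144.00)
P6 → Slate (d²=52047400.00)
P7 → Violet (d²=410418.00)
P8 → Olive (d²=159548557.00)

Teal, Slate, Amber, Blue, Blue, Slate, Violet, Olive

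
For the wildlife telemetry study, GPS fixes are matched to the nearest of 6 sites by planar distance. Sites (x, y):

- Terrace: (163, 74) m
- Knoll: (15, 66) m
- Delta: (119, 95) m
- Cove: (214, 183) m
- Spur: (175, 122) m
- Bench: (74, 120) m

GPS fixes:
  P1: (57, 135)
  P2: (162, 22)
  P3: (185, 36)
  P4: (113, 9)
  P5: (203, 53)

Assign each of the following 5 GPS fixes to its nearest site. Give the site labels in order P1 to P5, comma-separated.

Bench, Terrace, Terrace, Terrace, Terrace

P1 → Bench (d²=514.00)
P2 → Terrace (d²=2705.00)
P3 → Terrace (d²=1928.00)
P4 → Terrace (d²=6725.00)
P5 → Terrace (d²=2041.00)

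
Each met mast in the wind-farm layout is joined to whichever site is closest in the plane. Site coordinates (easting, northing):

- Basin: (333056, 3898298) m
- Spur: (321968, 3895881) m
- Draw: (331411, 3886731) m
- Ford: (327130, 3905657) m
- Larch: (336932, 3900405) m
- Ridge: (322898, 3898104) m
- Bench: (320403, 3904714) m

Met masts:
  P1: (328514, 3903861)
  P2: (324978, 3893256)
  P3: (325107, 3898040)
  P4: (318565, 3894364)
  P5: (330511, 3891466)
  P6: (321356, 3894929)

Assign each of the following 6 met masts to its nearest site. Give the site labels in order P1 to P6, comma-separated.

P1 → Ford (d²=5141072.00)
P2 → Spur (d²=15950725.00)
P3 → Ridge (d²=4883777.00)
P4 → Spur (d²=13881698.00)
P5 → Draw (d²=23230225.00)
P6 → Spur (d²=1280848.00)

Ford, Spur, Ridge, Spur, Draw, Spur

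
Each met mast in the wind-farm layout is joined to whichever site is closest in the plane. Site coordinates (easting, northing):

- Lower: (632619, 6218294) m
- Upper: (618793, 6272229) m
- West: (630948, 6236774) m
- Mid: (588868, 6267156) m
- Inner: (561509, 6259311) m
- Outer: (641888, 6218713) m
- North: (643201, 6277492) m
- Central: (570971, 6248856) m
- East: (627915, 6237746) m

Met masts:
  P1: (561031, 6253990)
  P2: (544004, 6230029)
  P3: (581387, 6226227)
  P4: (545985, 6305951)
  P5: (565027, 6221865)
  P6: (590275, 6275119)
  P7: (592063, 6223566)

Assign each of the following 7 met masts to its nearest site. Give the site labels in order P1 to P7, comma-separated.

Inner, Central, Central, Inner, Central, Mid, Central

P1 → Inner (d²=28541525.00)
P2 → Central (d²=1081675018.00)
P3 → Central (d²=620564697.00)
P4 → Inner (d²=2416284176.00)
P5 → Central (d²=763845217.00)
P6 → Mid (d²=65389018.00)
P7 → Central (d²=1084456564.00)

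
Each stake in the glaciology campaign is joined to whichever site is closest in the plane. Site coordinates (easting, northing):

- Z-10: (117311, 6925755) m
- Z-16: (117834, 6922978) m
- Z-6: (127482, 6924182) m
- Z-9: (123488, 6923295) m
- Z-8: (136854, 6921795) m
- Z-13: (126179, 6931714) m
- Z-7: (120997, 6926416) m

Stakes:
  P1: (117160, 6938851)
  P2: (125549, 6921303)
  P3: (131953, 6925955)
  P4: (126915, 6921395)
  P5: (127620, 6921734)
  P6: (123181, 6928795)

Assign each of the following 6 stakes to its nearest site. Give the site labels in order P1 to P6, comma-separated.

P1 → Z-13 (d²=132279130.00)
P2 → Z-9 (d²=8215785.00)
P3 → Z-6 (d²=23133370.00)
P4 → Z-6 (d²=8088858.00)
P5 → Z-6 (d²=6011748.00)
P6 → Z-7 (d²=10429497.00)

Z-13, Z-9, Z-6, Z-6, Z-6, Z-7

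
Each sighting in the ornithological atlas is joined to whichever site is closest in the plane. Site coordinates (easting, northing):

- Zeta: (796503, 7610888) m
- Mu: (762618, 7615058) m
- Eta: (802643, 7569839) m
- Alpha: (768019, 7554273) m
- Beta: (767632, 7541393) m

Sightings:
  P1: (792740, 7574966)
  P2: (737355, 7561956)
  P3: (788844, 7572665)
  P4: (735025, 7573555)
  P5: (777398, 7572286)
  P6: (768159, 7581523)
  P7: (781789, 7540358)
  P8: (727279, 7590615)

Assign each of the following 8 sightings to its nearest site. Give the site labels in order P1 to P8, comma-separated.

Eta, Alpha, Eta, Alpha, Alpha, Alpha, Beta, Mu

P1 → Eta (d²=124355538.00)
P2 → Alpha (d²=999309385.00)
P3 → Eta (d²=198398677.00)
P4 → Alpha (d²=1460399560.00)
P5 → Alpha (d²=412433810.00)
P6 → Alpha (d²=742582100.00)
P7 → Beta (d²=201491874.00)
P8 → Mu (d²=1846305170.00)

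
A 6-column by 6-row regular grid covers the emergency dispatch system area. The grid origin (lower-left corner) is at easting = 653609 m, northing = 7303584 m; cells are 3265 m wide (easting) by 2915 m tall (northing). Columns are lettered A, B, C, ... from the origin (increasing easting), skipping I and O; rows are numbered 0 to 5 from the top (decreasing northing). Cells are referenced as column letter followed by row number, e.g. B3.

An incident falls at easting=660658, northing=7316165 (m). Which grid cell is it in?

Column index: ⌊(660658 − 653609) / 3265⌋ = ⌊2.159⌋ = 2 → column C
Row offset from origin: ⌊(7316165 − 7303584) / 2915⌋ = ⌊4.316⌋ = 4 → row 1 (counted from top)

C1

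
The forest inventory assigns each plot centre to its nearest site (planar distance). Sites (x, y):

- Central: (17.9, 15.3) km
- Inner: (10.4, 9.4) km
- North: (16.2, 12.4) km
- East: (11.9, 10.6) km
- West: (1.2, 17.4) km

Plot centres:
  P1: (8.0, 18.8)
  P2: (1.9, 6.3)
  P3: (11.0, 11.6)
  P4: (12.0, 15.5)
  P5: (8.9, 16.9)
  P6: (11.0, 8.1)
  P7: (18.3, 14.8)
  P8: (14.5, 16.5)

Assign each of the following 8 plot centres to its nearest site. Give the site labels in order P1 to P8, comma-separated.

P1 → West (d²=48.20)
P2 → Inner (d²=81.86)
P3 → East (d²=1.81)
P4 → East (d²=24.02)
P5 → East (d²=48.69)
P6 → Inner (d²=2.05)
P7 → Central (d²=0.41)
P8 → Central (d²=13.00)

West, Inner, East, East, East, Inner, Central, Central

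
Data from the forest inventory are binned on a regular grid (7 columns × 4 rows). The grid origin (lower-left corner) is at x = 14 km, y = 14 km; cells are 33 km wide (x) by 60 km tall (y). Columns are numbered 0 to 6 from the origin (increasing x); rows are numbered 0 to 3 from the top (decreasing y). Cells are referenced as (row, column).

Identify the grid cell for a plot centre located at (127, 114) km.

Column index: ⌊(127 − 14) / 33⌋ = ⌊3.424⌋ = 3
Row offset from origin: ⌊(114 − 14) / 60⌋ = ⌊1.667⌋ = 1 → row 2 (counted from top)

(2, 3)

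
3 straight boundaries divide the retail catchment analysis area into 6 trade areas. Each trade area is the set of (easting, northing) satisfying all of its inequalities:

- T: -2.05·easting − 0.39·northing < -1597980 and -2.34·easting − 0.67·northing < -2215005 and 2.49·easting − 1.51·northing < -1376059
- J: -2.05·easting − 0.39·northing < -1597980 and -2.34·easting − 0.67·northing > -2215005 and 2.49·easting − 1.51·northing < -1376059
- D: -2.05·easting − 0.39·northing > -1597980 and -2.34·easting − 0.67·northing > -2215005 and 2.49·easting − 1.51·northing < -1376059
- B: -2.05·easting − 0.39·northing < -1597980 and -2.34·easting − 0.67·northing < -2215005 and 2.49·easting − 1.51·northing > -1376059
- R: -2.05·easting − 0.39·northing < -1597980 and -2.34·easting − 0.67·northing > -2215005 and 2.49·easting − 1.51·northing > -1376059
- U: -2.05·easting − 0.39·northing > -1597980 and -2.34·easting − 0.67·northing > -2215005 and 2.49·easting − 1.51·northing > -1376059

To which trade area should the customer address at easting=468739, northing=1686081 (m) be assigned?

T

-2.05·468739 − 0.39·1686081 = -1618486.540, which is < -1597980
-2.34·468739 − 0.67·1686081 = -2226523.530, which is < -2215005
2.49·468739 − 1.51·1686081 = -1378822.200, which is < -1376059
This sign pattern matches T.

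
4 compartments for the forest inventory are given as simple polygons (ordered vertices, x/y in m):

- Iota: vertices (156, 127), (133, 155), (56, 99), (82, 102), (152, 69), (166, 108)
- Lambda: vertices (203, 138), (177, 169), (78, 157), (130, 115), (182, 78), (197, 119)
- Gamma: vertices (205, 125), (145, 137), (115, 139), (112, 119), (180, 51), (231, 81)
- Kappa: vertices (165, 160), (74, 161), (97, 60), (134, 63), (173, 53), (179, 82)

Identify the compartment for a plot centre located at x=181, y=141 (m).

Lambda

Cast a ray rightward from (181, 141). For each polygon, the edges (by vertex number in listed order) whose endpoints lie on opposite sides of y = 141, where each meets that height, and whether that is right or left of the point:
Iota: 1–2 at x≈144.5 (left), 2–3 at x≈113.8 (left) → 0 crossings.
Lambda: 1–2 at x≈200.5 (right), 3–4 at x≈97.8 (left) → 1 crossing.
Gamma: no edge straddles that height → 0 crossings.
Kappa: 2–3 at x≈78.6 (left), 6–1 at x≈168.4 (left) → 0 crossings.
Only Lambda has an odd count, so the point is inside Lambda.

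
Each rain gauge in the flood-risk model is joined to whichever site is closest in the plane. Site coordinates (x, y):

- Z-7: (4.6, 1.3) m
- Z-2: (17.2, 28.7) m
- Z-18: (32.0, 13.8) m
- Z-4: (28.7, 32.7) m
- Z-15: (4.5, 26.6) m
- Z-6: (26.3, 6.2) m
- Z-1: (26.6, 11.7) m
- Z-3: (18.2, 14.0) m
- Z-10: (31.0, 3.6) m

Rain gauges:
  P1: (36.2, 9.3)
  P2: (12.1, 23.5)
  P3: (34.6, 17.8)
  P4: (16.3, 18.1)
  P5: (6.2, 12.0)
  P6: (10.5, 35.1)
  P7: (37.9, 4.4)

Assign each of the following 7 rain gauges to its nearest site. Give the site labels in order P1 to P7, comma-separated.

Z-18, Z-2, Z-18, Z-3, Z-7, Z-2, Z-10

P1 → Z-18 (d²=37.89)
P2 → Z-2 (d²=53.05)
P3 → Z-18 (d²=22.76)
P4 → Z-3 (d²=20.42)
P5 → Z-7 (d²=117.05)
P6 → Z-2 (d²=85.85)
P7 → Z-10 (d²=48.25)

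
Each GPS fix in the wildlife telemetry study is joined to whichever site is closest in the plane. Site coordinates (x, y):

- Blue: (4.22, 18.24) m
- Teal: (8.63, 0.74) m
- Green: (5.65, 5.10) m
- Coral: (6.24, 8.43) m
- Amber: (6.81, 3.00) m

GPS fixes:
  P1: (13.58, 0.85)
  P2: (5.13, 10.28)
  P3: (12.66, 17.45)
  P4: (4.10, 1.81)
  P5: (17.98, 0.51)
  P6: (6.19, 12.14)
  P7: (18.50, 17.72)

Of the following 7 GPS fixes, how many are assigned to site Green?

0

P1 → Teal
P2 → Coral
P3 → Blue
P4 → Amber
P5 → Teal
P6 → Coral
P7 → Blue
0 of the 7 go to Green.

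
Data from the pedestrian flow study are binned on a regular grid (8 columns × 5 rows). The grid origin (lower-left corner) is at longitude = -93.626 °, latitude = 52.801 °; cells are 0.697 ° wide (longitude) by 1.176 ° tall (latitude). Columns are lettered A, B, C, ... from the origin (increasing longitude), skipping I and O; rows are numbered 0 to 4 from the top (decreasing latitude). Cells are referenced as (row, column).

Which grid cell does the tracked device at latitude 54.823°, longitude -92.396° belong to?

Column index: ⌊(-92.396 − -93.626) / 0.697⌋ = ⌊1.765⌋ = 1 → column B
Row offset from origin: ⌊(54.823 − 52.801) / 1.176⌋ = ⌊1.719⌋ = 1 → row 3 (counted from top)

(3, B)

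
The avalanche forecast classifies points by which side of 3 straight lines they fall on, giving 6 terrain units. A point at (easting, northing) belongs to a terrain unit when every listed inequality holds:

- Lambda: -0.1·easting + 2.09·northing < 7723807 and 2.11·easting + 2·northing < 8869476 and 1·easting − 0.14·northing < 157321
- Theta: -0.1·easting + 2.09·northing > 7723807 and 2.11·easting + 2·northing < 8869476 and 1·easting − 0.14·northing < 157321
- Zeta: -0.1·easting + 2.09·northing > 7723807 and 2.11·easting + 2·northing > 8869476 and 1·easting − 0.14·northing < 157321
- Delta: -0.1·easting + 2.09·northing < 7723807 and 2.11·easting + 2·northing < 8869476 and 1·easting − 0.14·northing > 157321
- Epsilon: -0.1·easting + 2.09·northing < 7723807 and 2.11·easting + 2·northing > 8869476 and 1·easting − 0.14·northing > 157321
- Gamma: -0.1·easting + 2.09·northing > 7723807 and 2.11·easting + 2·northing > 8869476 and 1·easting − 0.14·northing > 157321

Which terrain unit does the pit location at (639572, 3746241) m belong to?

Theta

-0.1·639572 + 2.09·3746241 = 7765686.490, which is > 7723807
2.11·639572 + 2·3746241 = 8841978.920, which is < 8869476
1·639572 − 0.14·3746241 = 115098.260, which is < 157321
This sign pattern matches Theta.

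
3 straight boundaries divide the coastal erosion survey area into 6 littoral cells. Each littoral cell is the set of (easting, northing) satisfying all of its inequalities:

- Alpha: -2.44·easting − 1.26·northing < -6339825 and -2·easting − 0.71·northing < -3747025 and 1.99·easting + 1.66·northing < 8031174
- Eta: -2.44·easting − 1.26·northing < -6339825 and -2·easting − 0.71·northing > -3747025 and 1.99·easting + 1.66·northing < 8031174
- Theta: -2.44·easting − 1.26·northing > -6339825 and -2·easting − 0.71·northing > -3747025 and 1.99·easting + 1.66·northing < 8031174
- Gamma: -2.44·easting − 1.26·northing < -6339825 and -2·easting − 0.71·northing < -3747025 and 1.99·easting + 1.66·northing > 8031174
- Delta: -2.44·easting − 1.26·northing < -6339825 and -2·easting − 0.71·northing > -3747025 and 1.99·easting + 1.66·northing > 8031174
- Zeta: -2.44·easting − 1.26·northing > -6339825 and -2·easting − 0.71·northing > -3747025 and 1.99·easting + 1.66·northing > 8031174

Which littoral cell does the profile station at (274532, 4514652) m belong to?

Gamma

-2.44·274532 − 1.26·4514652 = -6358319.600, which is < -6339825
-2·274532 − 0.71·4514652 = -3754466.920, which is < -3747025
1.99·274532 + 1.66·4514652 = 8040641.000, which is > 8031174
This sign pattern matches Gamma.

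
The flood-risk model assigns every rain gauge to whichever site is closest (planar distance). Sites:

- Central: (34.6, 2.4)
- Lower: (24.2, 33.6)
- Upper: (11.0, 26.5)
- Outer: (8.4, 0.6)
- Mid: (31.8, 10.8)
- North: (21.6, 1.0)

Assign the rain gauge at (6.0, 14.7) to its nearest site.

Squared distances to each site:
Central: 969.250; Lower: 688.450; Upper: 164.240; Outer: 204.570; Mid: 680.850; North: 431.050.
Minimum at Upper.

Upper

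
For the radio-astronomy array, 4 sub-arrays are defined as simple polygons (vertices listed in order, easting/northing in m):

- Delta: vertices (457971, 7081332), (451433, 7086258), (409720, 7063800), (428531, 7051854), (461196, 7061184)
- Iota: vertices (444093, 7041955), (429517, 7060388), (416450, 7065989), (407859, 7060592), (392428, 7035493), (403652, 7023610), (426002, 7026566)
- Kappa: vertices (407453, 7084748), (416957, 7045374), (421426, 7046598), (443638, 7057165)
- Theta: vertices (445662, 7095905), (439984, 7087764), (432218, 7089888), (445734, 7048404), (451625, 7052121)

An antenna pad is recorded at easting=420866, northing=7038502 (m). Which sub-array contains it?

Iota

Cast a ray rightward from (420866, 7038502). For each polygon, the edges (by vertex number in listed order) whose endpoints lie on opposite sides of northing = 7038502, where each meets that height, and whether that is right or left of the point:
Delta: no edge straddles that height → 0 crossings.
Iota: 4–5 at easting≈394277.9 (left), 7–1 at easting≈440033.7 (right) → 1 crossing.
Kappa: no edge straddles that height → 0 crossings.
Theta: no edge straddles that height → 0 crossings.
Only Iota has an odd count, so the point is inside Iota.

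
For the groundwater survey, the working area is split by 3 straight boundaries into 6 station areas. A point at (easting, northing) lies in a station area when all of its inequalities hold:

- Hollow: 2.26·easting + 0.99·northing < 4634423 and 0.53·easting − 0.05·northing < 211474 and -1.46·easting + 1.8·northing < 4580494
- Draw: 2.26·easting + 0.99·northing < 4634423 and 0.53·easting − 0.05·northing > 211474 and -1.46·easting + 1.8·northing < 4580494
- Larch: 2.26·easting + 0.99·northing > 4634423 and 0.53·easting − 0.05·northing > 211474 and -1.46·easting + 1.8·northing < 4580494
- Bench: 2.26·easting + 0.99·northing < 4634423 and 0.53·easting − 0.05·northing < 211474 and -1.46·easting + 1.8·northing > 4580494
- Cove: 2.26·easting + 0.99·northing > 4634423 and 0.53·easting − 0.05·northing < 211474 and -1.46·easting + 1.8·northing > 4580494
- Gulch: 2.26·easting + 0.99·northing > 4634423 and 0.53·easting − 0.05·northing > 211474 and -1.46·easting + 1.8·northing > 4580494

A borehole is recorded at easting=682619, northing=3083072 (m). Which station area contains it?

2.26·682619 + 0.99·3083072 = 4594960.220, which is < 4634423
0.53·682619 − 0.05·3083072 = 207634.470, which is < 211474
-1.46·682619 + 1.8·3083072 = 4552905.860, which is < 4580494
This sign pattern matches Hollow.

Hollow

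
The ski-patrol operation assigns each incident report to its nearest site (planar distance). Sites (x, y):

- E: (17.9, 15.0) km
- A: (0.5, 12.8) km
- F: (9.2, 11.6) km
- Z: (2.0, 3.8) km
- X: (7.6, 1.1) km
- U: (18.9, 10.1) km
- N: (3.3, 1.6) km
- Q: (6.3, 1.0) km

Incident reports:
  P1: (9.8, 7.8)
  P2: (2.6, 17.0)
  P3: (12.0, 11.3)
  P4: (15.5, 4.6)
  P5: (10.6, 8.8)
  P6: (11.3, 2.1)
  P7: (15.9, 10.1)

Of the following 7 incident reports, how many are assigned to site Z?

0

P1 → F
P2 → A
P3 → F
P4 → U
P5 → F
P6 → X
P7 → U
0 of the 7 go to Z.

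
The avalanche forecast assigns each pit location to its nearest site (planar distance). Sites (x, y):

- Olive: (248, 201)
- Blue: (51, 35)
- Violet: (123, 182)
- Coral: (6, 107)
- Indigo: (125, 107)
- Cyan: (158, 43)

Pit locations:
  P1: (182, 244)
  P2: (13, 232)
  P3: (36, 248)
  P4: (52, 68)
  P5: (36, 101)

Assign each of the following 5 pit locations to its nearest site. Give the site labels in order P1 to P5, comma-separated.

P1 → Olive (d²=6205.00)
P2 → Violet (d²=14600.00)
P3 → Violet (d²=11925.00)
P4 → Blue (d²=1090.00)
P5 → Coral (d²=936.00)

Olive, Violet, Violet, Blue, Coral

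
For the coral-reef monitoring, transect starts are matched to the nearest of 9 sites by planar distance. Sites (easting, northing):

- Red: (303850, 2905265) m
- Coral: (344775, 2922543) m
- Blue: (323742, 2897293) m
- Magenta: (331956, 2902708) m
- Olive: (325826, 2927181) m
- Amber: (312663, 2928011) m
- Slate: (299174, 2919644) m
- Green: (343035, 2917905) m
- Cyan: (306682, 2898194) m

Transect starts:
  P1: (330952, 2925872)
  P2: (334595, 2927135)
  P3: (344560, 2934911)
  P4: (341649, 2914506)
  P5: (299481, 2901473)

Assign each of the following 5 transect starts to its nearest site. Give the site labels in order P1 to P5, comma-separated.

Olive, Olive, Coral, Green, Red

P1 → Olive (d²=27989357.00)
P2 → Olive (d²=76897477.00)
P3 → Coral (d²=153013649.00)
P4 → Green (d²=13474197.00)
P5 → Red (d²=33467425.00)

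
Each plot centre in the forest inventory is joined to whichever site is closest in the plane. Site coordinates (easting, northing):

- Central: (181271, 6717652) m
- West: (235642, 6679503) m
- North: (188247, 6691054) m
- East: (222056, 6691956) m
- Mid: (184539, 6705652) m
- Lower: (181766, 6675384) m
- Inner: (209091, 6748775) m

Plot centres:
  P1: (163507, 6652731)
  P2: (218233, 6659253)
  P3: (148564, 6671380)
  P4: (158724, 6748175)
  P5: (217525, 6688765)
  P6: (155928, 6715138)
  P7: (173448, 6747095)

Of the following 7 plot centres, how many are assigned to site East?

1

P1 → Lower
P2 → West
P3 → Lower
P4 → Central
P5 → East
P6 → Central
P7 → Central
1 of the 7 goes to East.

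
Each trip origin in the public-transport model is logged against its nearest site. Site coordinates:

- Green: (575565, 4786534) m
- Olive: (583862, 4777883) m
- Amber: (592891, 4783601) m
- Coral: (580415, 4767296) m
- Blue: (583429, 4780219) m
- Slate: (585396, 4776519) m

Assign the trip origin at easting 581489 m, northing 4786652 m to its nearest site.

Squared distances to each site:
Green: 35107700.000; Olive: 82526490.000; Amber: 139314205.000; Coral: 375808212.000; Blue: 45147089.000; Slate: 117942338.000.
Minimum at Green.

Green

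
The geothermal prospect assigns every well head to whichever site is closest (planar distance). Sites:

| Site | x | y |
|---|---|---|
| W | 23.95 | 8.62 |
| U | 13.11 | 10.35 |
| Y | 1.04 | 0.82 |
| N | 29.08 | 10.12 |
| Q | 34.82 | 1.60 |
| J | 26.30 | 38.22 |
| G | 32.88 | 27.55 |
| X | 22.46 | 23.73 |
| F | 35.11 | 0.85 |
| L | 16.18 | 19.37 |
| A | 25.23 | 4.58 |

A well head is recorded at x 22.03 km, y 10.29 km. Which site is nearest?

W

Squared distances to each site:
W: 6.475; U: 79.570; Y: 530.261; N: 49.731; Q: 239.100; J: 798.318; G: 415.630; X: 180.819; F: 260.200; L: 116.669; A: 42.844.
Minimum at W.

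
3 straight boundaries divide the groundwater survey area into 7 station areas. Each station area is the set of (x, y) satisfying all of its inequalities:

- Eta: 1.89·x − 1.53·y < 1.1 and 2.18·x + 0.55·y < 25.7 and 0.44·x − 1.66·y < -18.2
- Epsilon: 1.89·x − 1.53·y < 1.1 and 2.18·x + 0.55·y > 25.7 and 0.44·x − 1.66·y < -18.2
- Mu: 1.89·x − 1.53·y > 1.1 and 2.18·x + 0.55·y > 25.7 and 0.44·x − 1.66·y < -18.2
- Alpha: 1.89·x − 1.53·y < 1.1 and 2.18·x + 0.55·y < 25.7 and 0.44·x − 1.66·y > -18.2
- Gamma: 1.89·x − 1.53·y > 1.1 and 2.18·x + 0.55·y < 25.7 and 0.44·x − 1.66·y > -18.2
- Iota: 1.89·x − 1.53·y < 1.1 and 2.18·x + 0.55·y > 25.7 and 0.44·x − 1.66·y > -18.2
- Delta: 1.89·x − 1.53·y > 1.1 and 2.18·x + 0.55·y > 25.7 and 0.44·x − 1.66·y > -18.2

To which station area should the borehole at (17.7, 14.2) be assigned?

1.89·17.7 − 1.53·14.2 = 11.727, which is > 1.1
2.18·17.7 + 0.55·14.2 = 46.396, which is > 25.7
0.44·17.7 − 1.66·14.2 = -15.784, which is > -18.2
This sign pattern matches Delta.

Delta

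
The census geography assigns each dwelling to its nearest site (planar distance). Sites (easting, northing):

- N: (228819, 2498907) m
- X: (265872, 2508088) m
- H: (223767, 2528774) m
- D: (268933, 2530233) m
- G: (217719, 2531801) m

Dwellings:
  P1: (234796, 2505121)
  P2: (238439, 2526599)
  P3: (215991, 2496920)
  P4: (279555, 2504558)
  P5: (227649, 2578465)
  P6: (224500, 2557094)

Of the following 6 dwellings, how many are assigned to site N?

2

P1 → N
P2 → H
P3 → N
P4 → X
P5 → G
P6 → G
2 of the 6 go to N.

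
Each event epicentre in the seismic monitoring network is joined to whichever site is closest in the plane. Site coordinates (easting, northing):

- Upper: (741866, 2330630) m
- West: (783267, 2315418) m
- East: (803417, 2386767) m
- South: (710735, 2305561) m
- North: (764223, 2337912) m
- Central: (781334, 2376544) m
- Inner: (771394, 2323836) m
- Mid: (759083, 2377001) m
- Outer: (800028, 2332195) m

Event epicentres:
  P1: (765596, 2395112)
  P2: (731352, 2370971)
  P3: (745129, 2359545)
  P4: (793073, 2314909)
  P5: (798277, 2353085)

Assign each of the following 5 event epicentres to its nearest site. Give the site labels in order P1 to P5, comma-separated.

Mid, Mid, Mid, West, Outer

P1 → Mid (d²=370427490.00)
P2 → Mid (d²=805369261.00)
P3 → Mid (d²=499426052.00)
P4 → West (d²=96416717.00)
P5 → Outer (d²=439458101.00)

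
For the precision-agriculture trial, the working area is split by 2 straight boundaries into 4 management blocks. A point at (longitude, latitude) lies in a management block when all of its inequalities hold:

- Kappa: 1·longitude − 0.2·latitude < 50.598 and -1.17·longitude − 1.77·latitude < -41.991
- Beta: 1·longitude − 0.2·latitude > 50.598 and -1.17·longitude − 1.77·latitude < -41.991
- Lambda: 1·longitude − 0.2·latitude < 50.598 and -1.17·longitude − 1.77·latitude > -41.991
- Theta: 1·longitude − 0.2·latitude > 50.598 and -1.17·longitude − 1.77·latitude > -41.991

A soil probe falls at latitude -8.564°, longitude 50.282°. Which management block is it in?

Beta

1·50.282 − 0.2·-8.564 = 51.995, which is > 50.598
-1.17·50.282 − 1.77·-8.564 = -43.672, which is < -41.991
This sign pattern matches Beta.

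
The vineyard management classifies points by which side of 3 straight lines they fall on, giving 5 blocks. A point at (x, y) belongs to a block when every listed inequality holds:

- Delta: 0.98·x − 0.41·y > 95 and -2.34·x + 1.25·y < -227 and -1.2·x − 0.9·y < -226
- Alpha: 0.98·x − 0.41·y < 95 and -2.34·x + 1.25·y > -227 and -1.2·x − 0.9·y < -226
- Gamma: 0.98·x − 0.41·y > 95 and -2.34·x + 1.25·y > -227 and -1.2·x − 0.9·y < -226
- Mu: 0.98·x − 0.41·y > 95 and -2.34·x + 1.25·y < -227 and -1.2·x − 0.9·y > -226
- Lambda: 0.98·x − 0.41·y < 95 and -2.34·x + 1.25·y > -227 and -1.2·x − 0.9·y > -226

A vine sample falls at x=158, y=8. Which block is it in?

0.98·158 − 0.41·8 = 151.560, which is > 95
-2.34·158 + 1.25·8 = -359.720, which is < -227
-1.2·158 − 0.9·8 = -196.800, which is > -226
This sign pattern matches Mu.

Mu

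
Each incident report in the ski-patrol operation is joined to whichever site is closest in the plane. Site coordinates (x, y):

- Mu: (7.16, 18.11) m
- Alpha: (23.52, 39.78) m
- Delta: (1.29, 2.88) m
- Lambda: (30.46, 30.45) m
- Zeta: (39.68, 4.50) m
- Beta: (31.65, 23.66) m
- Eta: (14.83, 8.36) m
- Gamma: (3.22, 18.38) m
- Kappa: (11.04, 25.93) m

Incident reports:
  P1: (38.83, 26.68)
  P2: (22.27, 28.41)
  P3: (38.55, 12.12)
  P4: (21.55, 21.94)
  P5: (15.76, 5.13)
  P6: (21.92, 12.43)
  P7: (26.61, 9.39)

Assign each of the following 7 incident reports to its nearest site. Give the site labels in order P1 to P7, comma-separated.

Beta, Lambda, Zeta, Beta, Eta, Eta, Eta

P1 → Beta (d²=60.67)
P2 → Lambda (d²=71.24)
P3 → Zeta (d²=59.34)
P4 → Beta (d²=104.97)
P5 → Eta (d²=11.30)
P6 → Eta (d²=66.83)
P7 → Eta (d²=139.83)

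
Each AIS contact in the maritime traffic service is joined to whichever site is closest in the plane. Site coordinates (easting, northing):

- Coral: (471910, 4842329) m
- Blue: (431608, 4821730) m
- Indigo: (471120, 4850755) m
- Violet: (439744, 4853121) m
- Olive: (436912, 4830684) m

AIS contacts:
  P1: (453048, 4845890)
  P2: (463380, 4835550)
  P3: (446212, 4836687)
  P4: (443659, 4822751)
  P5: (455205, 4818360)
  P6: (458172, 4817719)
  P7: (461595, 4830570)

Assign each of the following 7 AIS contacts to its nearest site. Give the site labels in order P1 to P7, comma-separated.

P1 → Violet (d²=229283777.00)
P2 → Coral (d²=118715741.00)
P3 → Olive (d²=122526009.00)
P4 → Olive (d²=108454498.00)
P5 → Olive (d²=486514825.00)
P6 → Olive (d²=620078825.00)
P7 → Coral (d²=244673306.00)

Violet, Coral, Olive, Olive, Olive, Olive, Coral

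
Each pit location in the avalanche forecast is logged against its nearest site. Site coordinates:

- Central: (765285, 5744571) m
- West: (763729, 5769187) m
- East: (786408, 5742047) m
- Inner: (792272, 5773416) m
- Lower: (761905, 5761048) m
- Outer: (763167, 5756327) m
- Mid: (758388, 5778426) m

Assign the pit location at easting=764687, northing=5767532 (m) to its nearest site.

West

Squared distances to each site:
Central: 527565125.000; West: 3656789.000; East: 1121287066.000; Inner: 795553681.000; Lower: 49781780.000; Outer: 127862425.000; Mid: 158356637.000.
Minimum at West.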